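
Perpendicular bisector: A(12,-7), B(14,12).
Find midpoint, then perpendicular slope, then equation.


Midpoint = (13, 2.5)
Slope of AB = dy/dx = 19/2 = 9.5000
Perp slope = -dx/dy = -2/19 = -0.1053
b = My - (perp slope)*Mx = 2.5 + (2*13)/19 = 2.5 + 1.3684 = 3.8684

y = -0.1053x + 3.8684


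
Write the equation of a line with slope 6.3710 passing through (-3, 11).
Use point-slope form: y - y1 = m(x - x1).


y - 11 = 6.3710(x + 3)
y = 6.3710x + 11 - 6.3710*(-3)
y = 6.3710x + 30.1130

y = 6.3710x + 30.1130


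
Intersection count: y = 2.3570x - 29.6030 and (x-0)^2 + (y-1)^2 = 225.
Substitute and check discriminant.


Substitute y = 2.3570x - 29.6030: (x-0)^2 + (2.3570x- 29.6030-1)^2 = 225
Expand to Ax^2 + Bx + C = 0, where b-k = -30.603
A = 1+m^2 = 6.555449
B = 2(m(b-k) - h) = 2(2.3570*(-30.603) - 0) = -144.262542
C = h^2 + (b-k)^2 - r^2 = 0 + 936.543609 - 225 = 711.543609
disc = B^2-4AC = 20811.6810 - 18657.9514 = 2153.7296
disc > 0

2 intersection points


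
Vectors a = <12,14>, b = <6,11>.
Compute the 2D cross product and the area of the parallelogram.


cross = 12*11 - 14*6 = 132 - 84 = 48
Parallelogram area = |48| = 48

cross = 48, parallelogram area = 48


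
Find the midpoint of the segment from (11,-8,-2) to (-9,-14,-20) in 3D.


Mx = (11- 9)/2 = 1.0000
My = (-8- 14)/2 = -11.0000
Mz = (-2- 20)/2 = -11.0000

M = (1.0000, -11.0000, -11.0000)


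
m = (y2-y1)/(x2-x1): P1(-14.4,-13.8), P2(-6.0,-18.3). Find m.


dy = -18.3 + 13.8 = -4.5
dx = -6.0 + 14.4 = 8.4
m = -4.5/8.4 = -0.5357

m = -0.5357


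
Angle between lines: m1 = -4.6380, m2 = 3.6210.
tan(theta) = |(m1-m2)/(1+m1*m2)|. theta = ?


m1-m2 = -8.259
1+m1*m2 = -15.794198
tan(theta) = |-8.259/(-15.794198)| = 0.522914
theta = arctan(|-8.259/(-15.794198)|) = 27.6057 degrees (acute angle)

27.6057 degrees


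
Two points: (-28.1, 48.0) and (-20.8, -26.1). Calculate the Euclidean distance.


dx = -20.8 + 28.1 = 7.3
dy = -26.1 - 48.0 = -74.1
d = sqrt(53.29 + 5490.81) = sqrt(5544.1) = 74.4587

74.4587


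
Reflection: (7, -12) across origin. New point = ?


Reflection rule for origin: (-x, -y)
(7, -12) -> (-7, 12)

(-7, 12)


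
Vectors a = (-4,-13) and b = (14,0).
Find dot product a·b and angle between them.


a·b = -4*14 - 13*0 = -56 + 0 = -56
|a| = sqrt(16+169) = 13.6015
|b| = sqrt(196+0) = 14.0000
cos(theta) = -56/(sqrt(185)*sqrt(196)) = -56/sqrt(36260) = -0.294086
theta = arccos(-56/sqrt(36260)) = 107.1027 degrees

a·b = -56, theta = 107.1027 deg


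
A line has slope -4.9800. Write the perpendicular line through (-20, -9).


Perpendicular slope = -1/m1 = -1/(-4.9800) = 0.2008
b2 = y0 - m2*x0 = -9 - 20/(-4.9800) = -9 + 4.0161 = -4.9839

y = 0.2008x - 4.9839


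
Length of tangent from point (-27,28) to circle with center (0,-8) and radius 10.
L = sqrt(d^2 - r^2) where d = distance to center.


d = sqrt((-27-0)^2 + (28+ 8)^2) = sqrt(729+1296) = 45.0000
L = sqrt(2025.0000 - 100) = sqrt(1925.0000) = 43.8748

43.8748


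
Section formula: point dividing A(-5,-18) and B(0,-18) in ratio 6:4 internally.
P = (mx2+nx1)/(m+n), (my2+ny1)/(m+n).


Px = (6*0 + 4*(-5))/10 = -20/10 = -2.0000
Py = (6*(-18) + 4*(-18))/10 = -180/10 = -18.0000

P = (-2.0000, -18.0000)


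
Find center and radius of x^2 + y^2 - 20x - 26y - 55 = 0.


h = -D/2 = 20/2 = 10
k = -E/2 = 26/2 = 13
r^2 = h^2 + k^2 - F = 100 + 169 + 55 = 324
r = 18

Center (10, 13), radius = 18


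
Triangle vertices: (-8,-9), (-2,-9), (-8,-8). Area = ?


-8*(-9+ 8) = 8
-2*(-8+ 9) = -2
-8*(-9+ 9) = 0
sum = 6
Area = |6|/2 = 3.0000

3.0000 sq units


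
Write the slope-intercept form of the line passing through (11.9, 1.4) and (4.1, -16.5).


m = (-17.9)/(-7.8) = 2.2949
b = y1 - m*x1 = 1.4 - (-17.9*11.9)/(-7.8) = 1.4 - 27.3090 = -25.9090

y = 2.2949x - 25.9090


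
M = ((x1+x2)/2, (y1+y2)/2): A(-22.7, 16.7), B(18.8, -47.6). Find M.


Mx = (-22.7 + 18.8)/2 = -3.9/2 = -1.9500
My = (16.7 - 47.6)/2 = -30.9/2 = -15.4500

(-1.9500, -15.4500)


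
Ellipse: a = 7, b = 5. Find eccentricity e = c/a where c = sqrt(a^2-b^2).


c = sqrt(49-25) = sqrt(24) = 4.8990
e = c/a = sqrt(24)/7 = 0.6999

e = 0.6999


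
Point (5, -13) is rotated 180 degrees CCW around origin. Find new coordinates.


cos(180) = -1, sin(180) = 0
x' = 5*(-1) + 13*0 = -5
y' = 5*0 - 13*(-1) = 13

(-5, 13)


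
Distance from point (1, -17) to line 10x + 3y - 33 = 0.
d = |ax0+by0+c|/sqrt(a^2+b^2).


|10*1 + 3*(-17) - 33| = |-74| = 74
sqrt(100 + 9) = sqrt(109) = 10.4403
d = 74/sqrt(109) = 7.0879

7.0879


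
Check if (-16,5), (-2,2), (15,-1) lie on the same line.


-16*(2+ 1) - 2*(-1-5) + 15*(5-2)
= -48 + 12 + 45 = 9

No, not collinear (determinant = 9)


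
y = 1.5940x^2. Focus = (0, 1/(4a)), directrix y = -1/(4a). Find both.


a = 1.5940
1/(4a) = 0.1568
Focus = (0, 0.1568)
Directrix: y = -0.1568

Focus = (0, 0.1568), Directrix: y = -0.1568


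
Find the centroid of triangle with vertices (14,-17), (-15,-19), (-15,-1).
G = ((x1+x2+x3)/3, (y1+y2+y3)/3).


Gx = (14- 15- 15)/3 = -16/3 = -5.3333
Gy = (-17- 19- 1)/3 = -37/3 = -12.3333

G = (-5.3333, -12.3333)


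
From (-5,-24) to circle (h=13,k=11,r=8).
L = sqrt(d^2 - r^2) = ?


d = sqrt((-5-13)^2 + (-24-11)^2) = sqrt(324+1225) = 39.3573
L = sqrt(1549.0000 - 64) = sqrt(1485.0000) = 38.5357

38.5357


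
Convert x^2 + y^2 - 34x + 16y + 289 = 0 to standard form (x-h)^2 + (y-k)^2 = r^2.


h = -D/2 = 34/2 = 17
k = -E/2 = -16/2 = -8
r^2 = h^2 + k^2 - F = 289 + 64 - 289 = 64
r = 8

Center (17, -8), radius = 8


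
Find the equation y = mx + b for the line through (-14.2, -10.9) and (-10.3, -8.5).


m = (2.4)/(3.9) = 0.6154
b = y1 - m*x1 = -10.9 - (2.4*(-14.2))/(3.9) = -10.9 + 8.7385 = -2.1615

y = 0.6154x - 2.1615


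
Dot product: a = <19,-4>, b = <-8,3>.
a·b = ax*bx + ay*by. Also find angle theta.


a·b = 19*(-8) - 4*3 = -152 - 12 = -164
|a| = sqrt(361+16) = 19.4165
|b| = sqrt(64+9) = 8.5440
cos(theta) = -164/(sqrt(377)*sqrt(73)) = -164/sqrt(27521) = -0.988580
theta = arccos(-164/sqrt(27521)) = 171.3326 degrees

a·b = -164, theta = 171.3326 deg


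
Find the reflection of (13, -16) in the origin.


Reflection rule for origin: (-x, -y)
(13, -16) -> (-13, 16)

(-13, 16)


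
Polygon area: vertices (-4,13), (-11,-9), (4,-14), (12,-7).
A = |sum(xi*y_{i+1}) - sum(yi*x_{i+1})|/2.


sum(xi*y_{i+1}) = -4*(-9) - 11*(-14) + 4*(-7) + 12*13 = 318
sum(yi*x_{i+1}) = 13*(-11) - 9*4 - 14*12 - 7*(-4) = -319
Area = |318 + 319|/2 = 637/2 = 318.5000

318.5000 sq units


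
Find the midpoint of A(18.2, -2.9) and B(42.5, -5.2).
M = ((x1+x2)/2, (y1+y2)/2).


Mx = (18.2 + 42.5)/2 = 60.7/2 = 30.3500
My = (-2.9 - 5.2)/2 = -8.1/2 = -4.0500

(30.3500, -4.0500)


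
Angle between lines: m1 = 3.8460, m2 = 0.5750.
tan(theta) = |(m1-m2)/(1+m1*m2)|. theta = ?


m1-m2 = 3.271
1+m1*m2 = 3.21145
tan(theta) = |3.271/3.21145| = 1.018543
theta = arctan(|3.271/3.21145|) = 45.5263 degrees (acute angle)

45.5263 degrees


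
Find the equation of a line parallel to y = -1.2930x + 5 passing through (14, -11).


Parallel lines have equal slopes.
m2 = -1.2930
b2 = -11 + 1.2930*14 = 7.1020

y = -1.2930x + 7.1020


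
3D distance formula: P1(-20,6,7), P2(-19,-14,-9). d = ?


dx=1, dy=-20, dz=-16
d = sqrt(1+400+256) = sqrt(657) = 25.6320

25.6320


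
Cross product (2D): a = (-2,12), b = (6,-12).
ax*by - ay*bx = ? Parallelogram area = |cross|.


cross = -2*(-12) - 12*6 = 24 - 72 = -48
Parallelogram area = |-48| = 48

cross = -48, parallelogram area = 48


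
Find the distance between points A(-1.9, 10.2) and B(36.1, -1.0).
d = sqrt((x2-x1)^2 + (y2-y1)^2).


dx = 36.1 + 1.9 = 38.0
dy = -1.0 - 10.2 = -11.2
d = sqrt(1444.0 + 125.44) = sqrt(1569.44) = 39.6162

39.6162


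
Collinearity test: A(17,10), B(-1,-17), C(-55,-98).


17*(-17+ 98) - 1*(-98-10) - 55*(10+ 17)
= 1377 + 108 - 1485 = 0

Yes, collinear (determinant = 0)


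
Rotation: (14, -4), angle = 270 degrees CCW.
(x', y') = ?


cos(270) = 0, sin(270) = -1
x' = 14*0 + 4*(-1) = -4
y' = 14*(-1) - 4*0 = -14

(-4, -14)


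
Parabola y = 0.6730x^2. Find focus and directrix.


a = 0.6730
1/(4a) = 0.3715
Focus = (0, 0.3715)
Directrix: y = -0.3715

Focus = (0, 0.3715), Directrix: y = -0.3715


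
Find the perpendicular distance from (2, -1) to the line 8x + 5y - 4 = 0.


|8*2 + 5*(-1) - 4| = |7| = 7
sqrt(64 + 25) = sqrt(89) = 9.4340
d = 7/sqrt(89) = 0.7420

0.7420


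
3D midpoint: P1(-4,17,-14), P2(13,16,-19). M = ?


Mx = (-4+13)/2 = 4.5000
My = (17+16)/2 = 16.5000
Mz = (-14- 19)/2 = -16.5000

M = (4.5000, 16.5000, -16.5000)


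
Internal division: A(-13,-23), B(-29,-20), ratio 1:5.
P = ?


Px = (1*(-29) + 5*(-13))/6 = -94/6 = -15.6667
Py = (1*(-20) + 5*(-23))/6 = -135/6 = -22.5000

P = (-15.6667, -22.5000)


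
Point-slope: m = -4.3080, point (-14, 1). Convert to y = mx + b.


y - 1 = -4.3080(x + 14)
y = -4.3080x + 1 + 4.3080*(-14)
y = -4.3080x - 59.3120

y = -4.3080x - 59.3120


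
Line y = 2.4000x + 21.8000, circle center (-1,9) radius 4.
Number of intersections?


Substitute y = 2.4000x + 21.8000: (x+ 1)^2 + (2.4000x+21.8000-9)^2 = 16
Expand to Ax^2 + Bx + C = 0, where b-k = 12.8
A = 1+m^2 = 6.76
B = 2(m(b-k) - h) = 2(2.4000*12.8 + 1) = 63.44
C = h^2 + (b-k)^2 - r^2 = 1 + 163.84 - 16 = 148.84
disc = B^2-4AC = 4024.6336 - 4024.6336 = 0
disc = 0

1 intersection point (tangent)


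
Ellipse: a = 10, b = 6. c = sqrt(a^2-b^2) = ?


c^2 = 10^2 - 6^2 = 100 - 36 = 64
c = sqrt(64) = 8.0000

c = 8.0000


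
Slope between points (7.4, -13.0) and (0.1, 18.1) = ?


dy = 18.1 + 13.0 = 31.1
dx = 0.1 - 7.4 = -7.3
m = 31.1/(-7.3) = -4.2603

m = -4.2603


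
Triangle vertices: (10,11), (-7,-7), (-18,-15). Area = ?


10*(-7+ 15) = 80
-7*(-15-11) = 182
-18*(11+ 7) = -324
sum = -62
Area = |-62|/2 = 31.0000

31.0000 sq units


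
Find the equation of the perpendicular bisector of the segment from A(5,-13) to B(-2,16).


Midpoint = (1.5, 1.5)
Slope of AB = dy/dx = 29/(-7) = -4.1429
Perp slope = -dx/dy = 7/29 = 0.2414
b = My - (perp slope)*Mx = 1.5 + (-7*1.5)/29 = 1.5 - 0.3621 = 1.1379

y = 0.2414x + 1.1379


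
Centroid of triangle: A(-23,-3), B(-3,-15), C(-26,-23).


Gx = (-23- 3- 26)/3 = -52/3 = -17.3333
Gy = (-3- 15- 23)/3 = -41/3 = -13.6667

G = (-17.3333, -13.6667)


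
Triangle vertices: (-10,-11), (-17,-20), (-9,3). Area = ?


-10*(-20-3) = 230
-17*(3+ 11) = -238
-9*(-11+ 20) = -81
sum = -89
Area = |-89|/2 = 44.5000

44.5000 sq units


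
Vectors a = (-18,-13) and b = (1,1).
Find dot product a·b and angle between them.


a·b = -18*1 - 13*1 = -18 - 13 = -31
|a| = sqrt(324+169) = 22.2036
|b| = sqrt(1+1) = 1.4142
cos(theta) = -31/(sqrt(493)*sqrt(2)) = -31/sqrt(986) = -0.987241
theta = arccos(-31/sqrt(986)) = 170.8377 degrees

a·b = -31, theta = 170.8377 deg


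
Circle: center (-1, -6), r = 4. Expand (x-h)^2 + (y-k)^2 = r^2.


(x+ 1)^2 + (y+ 6)^2 = 4^2
D = -2h = 2, E = -2k = 12
F = h^2+k^2-r^2 = 1+36-16 = 21

x^2 + y^2 + 2x + 12y + 21 = 0


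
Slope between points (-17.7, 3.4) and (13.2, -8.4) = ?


dy = -8.4 - 3.4 = -11.8
dx = 13.2 + 17.7 = 30.9
m = -11.8/30.9 = -0.3819

m = -0.3819


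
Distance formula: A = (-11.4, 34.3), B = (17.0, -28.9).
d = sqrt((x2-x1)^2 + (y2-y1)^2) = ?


dx = 17.0 + 11.4 = 28.4
dy = -28.9 - 34.3 = -63.2
d = sqrt(806.56 + 3994.24) = sqrt(4800.8) = 69.2878

69.2878


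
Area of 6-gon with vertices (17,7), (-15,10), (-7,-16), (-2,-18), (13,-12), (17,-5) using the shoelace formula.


sum(xi*y_{i+1}) = 17*10 - 15*(-16) - 7*(-18) - 2*(-12) + 13*(-5) + 17*7 = 614
sum(yi*x_{i+1}) = 7*(-15) + 10*(-7) - 16*(-2) - 18*13 - 12*17 - 5*17 = -666
Area = |614 + 666|/2 = 1280/2 = 640.0000

640.0000 sq units


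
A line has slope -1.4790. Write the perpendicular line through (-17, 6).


Perpendicular slope = -1/m1 = -1/(-1.4790) = 0.6761
b2 = y0 - m2*x0 = 6 - 17/(-1.4790) = 6 + 11.4943 = 17.4943

y = 0.6761x + 17.4943


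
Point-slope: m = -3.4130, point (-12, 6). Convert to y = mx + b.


y - 6 = -3.4130(x + 12)
y = -3.4130x + 6 + 3.4130*(-12)
y = -3.4130x - 34.9560

y = -3.4130x - 34.9560


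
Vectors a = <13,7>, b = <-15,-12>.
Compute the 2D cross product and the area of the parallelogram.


cross = 13*(-12) - 7*(-15) = -156 + 105 = -51
Parallelogram area = |-51| = 51

cross = -51, parallelogram area = 51


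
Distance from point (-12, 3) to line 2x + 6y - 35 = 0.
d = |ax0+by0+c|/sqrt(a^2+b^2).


|2*(-12) + 6*3 - 35| = |-41| = 41
sqrt(4 + 36) = sqrt(40) = 6.3246
d = 41/sqrt(40) = 6.4827

6.4827


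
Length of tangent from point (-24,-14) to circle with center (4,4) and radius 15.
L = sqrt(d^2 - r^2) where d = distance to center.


d = sqrt((-24-4)^2 + (-14-4)^2) = sqrt(784+324) = 33.2866
L = sqrt(1108.0000 - 225) = sqrt(883.0000) = 29.7153

29.7153


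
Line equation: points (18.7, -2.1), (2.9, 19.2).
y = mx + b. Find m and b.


m = (21.3)/(-15.8) = -1.3481
b = y1 - m*x1 = -2.1 - (21.3*18.7)/(-15.8) = -2.1 + 25.2095 = 23.1095

y = -1.3481x + 23.1095


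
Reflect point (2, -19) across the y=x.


Reflection rule for y=x: (y, x)
(2, -19) -> (-19, 2)

(-19, 2)


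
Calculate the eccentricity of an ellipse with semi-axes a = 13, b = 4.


c = sqrt(169-16) = sqrt(153) = 12.3693
e = c/a = sqrt(153)/13 = 0.9515

e = 0.9515


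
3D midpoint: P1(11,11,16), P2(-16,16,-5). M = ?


Mx = (11- 16)/2 = -2.5000
My = (11+16)/2 = 13.5000
Mz = (16- 5)/2 = 5.5000

M = (-2.5000, 13.5000, 5.5000)


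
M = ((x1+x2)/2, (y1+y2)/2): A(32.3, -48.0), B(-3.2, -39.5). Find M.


Mx = (32.3 - 3.2)/2 = 29.1/2 = 14.5500
My = (-48.0 - 39.5)/2 = -87.5/2 = -43.7500

(14.5500, -43.7500)


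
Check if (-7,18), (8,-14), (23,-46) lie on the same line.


-7*(-14+ 46) + 8*(-46-18) + 23*(18+ 14)
= -224 - 512 + 736 = 0

Yes, collinear (determinant = 0)


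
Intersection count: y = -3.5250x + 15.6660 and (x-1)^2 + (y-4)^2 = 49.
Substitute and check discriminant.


Substitute y = -3.5250x + 15.6660: (x-1)^2 + (-3.5250x+15.6660-4)^2 = 49
Expand to Ax^2 + Bx + C = 0, where b-k = 11.666
A = 1+m^2 = 13.425625
B = 2(m(b-k) - h) = 2(-3.5250*11.666 - 1) = -84.2453
C = h^2 + (b-k)^2 - r^2 = 1 + 136.095556 - 49 = 88.095556
disc = B^2-4AC = 7097.2706 - 4730.9516 = 2366.3190
disc > 0

2 intersection points


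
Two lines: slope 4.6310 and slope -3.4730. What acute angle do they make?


m1-m2 = 8.104
1+m1*m2 = -15.083463
tan(theta) = |8.104/(-15.083463)| = 0.537277
theta = arctan(|8.104/(-15.083463)|) = 28.2481 degrees (acute angle)

28.2481 degrees


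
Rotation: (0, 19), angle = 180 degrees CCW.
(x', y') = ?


cos(180) = -1, sin(180) = 0
x' = 0*(-1) - 19*0 = 0
y' = 0*0 + 19*(-1) = -19

(0, -19)


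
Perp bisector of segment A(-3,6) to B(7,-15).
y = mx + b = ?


Midpoint = (2, -4.5)
Slope of AB = dy/dx = -21/10 = -2.1000
Perp slope = -dx/dy = 10/21 = 0.4762
b = My - (perp slope)*Mx = -4.5 + (10*2)/(-21) = -4.5 - 0.9524 = -5.4524

y = 0.4762x - 5.4524


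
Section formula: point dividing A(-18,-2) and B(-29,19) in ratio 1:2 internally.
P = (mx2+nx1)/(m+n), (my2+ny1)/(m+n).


Px = (1*(-29) + 2*(-18))/3 = -65/3 = -21.6667
Py = (1*19 + 2*(-2))/3 = 15/3 = 5.0000

P = (-21.6667, 5.0000)


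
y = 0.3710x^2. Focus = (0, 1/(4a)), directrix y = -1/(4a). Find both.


a = 0.3710
1/(4a) = 0.6739
Focus = (0, 0.6739)
Directrix: y = -0.6739

Focus = (0, 0.6739), Directrix: y = -0.6739


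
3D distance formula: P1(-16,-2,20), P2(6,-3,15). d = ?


dx=22, dy=-1, dz=-5
d = sqrt(484+1+25) = sqrt(510) = 22.5832

22.5832


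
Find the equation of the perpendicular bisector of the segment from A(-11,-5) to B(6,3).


Midpoint = (-2.5, -1)
Slope of AB = dy/dx = 8/17 = 0.4706
Perp slope = -dx/dy = -17/8 = -2.1250
b = My - (perp slope)*Mx = -1 + (17*(-2.5))/8 = -1 - 5.3125 = -6.3125

y = -2.1250x - 6.3125


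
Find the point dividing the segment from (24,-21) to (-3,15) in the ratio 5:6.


Px = (5*(-3) + 6*24)/11 = 129/11 = 11.7273
Py = (5*15 + 6*(-21))/11 = -51/11 = -4.6364

P = (11.7273, -4.6364)


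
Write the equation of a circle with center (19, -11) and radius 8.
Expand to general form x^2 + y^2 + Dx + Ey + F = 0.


(x-19)^2 + (y+ 11)^2 = 8^2
D = -2h = -38, E = -2k = 22
F = h^2+k^2-r^2 = 361+121-64 = 418

x^2 + y^2 - 38x + 22y + 418 = 0


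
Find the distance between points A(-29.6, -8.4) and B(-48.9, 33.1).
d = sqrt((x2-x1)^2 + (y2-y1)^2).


dx = -48.9 + 29.6 = -19.3
dy = 33.1 + 8.4 = 41.5
d = sqrt(372.49 + 1722.25) = sqrt(2094.74) = 45.7683

45.7683


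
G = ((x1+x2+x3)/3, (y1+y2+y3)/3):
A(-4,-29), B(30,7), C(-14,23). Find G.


Gx = (-4+30- 14)/3 = 12/3 = 4.0000
Gy = (-29+7+23)/3 = 1/3 = 0.3333

G = (4.0000, 0.3333)


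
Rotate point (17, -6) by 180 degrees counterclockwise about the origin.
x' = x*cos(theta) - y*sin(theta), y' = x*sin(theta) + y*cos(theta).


cos(180) = -1, sin(180) = 0
x' = 17*(-1) + 6*0 = -17
y' = 17*0 - 6*(-1) = 6

(-17, 6)


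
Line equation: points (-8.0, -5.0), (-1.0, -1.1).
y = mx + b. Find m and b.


m = (3.9)/(7.0) = 0.5571
b = y1 - m*x1 = -5.0 - (3.9*(-8.0))/(7.0) = -5.0 + 4.4571 = -0.5429

y = 0.5571x - 0.5429


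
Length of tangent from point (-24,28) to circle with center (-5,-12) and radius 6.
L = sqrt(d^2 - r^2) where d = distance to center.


d = sqrt((-24+ 5)^2 + (28+ 12)^2) = sqrt(361+1600) = 44.2832
L = sqrt(1961.0000 - 36) = sqrt(1925.0000) = 43.8748

43.8748


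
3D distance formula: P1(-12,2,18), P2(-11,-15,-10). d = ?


dx=1, dy=-17, dz=-28
d = sqrt(1+289+784) = sqrt(1074) = 32.7719

32.7719


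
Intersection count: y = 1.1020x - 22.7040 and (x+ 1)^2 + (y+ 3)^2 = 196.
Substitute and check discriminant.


Substitute y = 1.1020x - 22.7040: (x+ 1)^2 + (1.1020x- 22.7040+ 3)^2 = 196
Expand to Ax^2 + Bx + C = 0, where b-k = -19.704
A = 1+m^2 = 2.214404
B = 2(m(b-k) - h) = 2(1.1020*(-19.704) + 1) = -41.427616
C = h^2 + (b-k)^2 - r^2 = 1 + 388.247616 - 196 = 193.247616
disc = B^2-4AC = 1716.2474 - 1711.7132 = 4.5342
disc > 0

2 intersection points


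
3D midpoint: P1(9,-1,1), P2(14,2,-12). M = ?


Mx = (9+14)/2 = 11.5000
My = (-1+2)/2 = 0.5000
Mz = (1- 12)/2 = -5.5000

M = (11.5000, 0.5000, -5.5000)


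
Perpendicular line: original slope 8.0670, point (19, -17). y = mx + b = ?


Perpendicular slope = -1/m1 = -1/8.0670 = -0.1240
b2 = y0 - m2*x0 = -17 + 19/8.0670 = -17 + 2.3553 = -14.6447

y = -0.1240x - 14.6447


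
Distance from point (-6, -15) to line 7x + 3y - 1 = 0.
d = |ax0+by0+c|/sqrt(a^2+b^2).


|7*(-6) + 3*(-15) - 1| = |-88| = 88
sqrt(49 + 9) = sqrt(58) = 7.6158
d = 88/sqrt(58) = 11.5550

11.5550


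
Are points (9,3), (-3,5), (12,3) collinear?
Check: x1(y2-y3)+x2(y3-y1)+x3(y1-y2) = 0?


9*(5-3) - 3*(3-3) + 12*(3-5)
= 18 + 0 - 24 = -6

No, not collinear (determinant = -6)


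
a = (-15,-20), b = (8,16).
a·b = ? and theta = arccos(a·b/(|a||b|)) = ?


a·b = -15*8 - 20*16 = -120 - 320 = -440
|a| = sqrt(225+400) = 25.0000
|b| = sqrt(64+256) = 17.8885
cos(theta) = -440/(sqrt(625)*sqrt(320)) = -440/sqrt(200000) = -0.983870
theta = arccos(-440/sqrt(200000)) = 169.6952 degrees

a·b = -440, theta = 169.6952 deg


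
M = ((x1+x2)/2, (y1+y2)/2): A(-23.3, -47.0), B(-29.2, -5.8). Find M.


Mx = (-23.3 - 29.2)/2 = -52.5/2 = -26.2500
My = (-47.0 - 5.8)/2 = -52.8/2 = -26.4000

(-26.2500, -26.4000)


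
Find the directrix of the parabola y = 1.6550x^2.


a = 1.6550
1/(4a) = 0.1511
directrix: y = -0.1511 = -0.1511

y = -0.1511


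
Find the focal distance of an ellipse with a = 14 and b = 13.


c^2 = 14^2 - 13^2 = 196 - 169 = 27
c = sqrt(27) = 5.1962

c = 5.1962


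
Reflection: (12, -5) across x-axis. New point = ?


Reflection rule for x-axis: (x, -y)
(12, -5) -> (12, 5)

(12, 5)


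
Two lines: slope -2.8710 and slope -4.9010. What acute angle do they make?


m1-m2 = 2.03
1+m1*m2 = 15.070771
tan(theta) = |2.03/15.070771| = 0.134698
theta = arctan(|2.03/15.070771|) = 7.6714 degrees (acute angle)

7.6714 degrees


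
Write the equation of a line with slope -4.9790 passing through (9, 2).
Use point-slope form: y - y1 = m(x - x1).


y - 2 = -4.9790(x - 9)
y = -4.9790x + 2 + 4.9790*9
y = -4.9790x + 46.8110

y = -4.9790x + 46.8110


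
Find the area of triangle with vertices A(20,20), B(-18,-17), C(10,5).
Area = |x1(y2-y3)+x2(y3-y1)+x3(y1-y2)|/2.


20*(-17-5) = -440
-18*(5-20) = 270
10*(20+ 17) = 370
sum = 200
Area = |200|/2 = 100.0000

100.0000 sq units


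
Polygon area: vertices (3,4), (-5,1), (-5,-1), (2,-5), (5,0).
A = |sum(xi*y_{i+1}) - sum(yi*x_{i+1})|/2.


sum(xi*y_{i+1}) = 3*1 - 5*(-1) - 5*(-5) + 2*0 + 5*4 = 53
sum(yi*x_{i+1}) = 4*(-5) + 1*(-5) - 1*2 - 5*5 + 0*3 = -52
Area = |53 + 52|/2 = 105/2 = 52.5000

52.5000 sq units


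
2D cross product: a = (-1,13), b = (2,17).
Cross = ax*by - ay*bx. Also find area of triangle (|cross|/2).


cross = -1*17 - 13*2 = -17 - 26 = -43
Triangle area = |-43|/2 = 43/2 = 21.5000

cross = -43, triangle area = 21.5000


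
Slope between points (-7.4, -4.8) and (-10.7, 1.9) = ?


dy = 1.9 + 4.8 = 6.7
dx = -10.7 + 7.4 = -3.3
m = 6.7/(-3.3) = -2.0303

m = -2.0303


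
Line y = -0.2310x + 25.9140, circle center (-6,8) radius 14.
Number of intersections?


Substitute y = -0.2310x + 25.9140: (x+ 6)^2 + (-0.2310x+25.9140-8)^2 = 196
Expand to Ax^2 + Bx + C = 0, where b-k = 17.914
A = 1+m^2 = 1.053361
B = 2(m(b-k) - h) = 2(-0.2310*17.914 + 6) = 3.723732
C = h^2 + (b-k)^2 - r^2 = 36 + 320.911396 - 196 = 160.911396
disc = B^2-4AC = 13.8662 - 677.9912 = -664.1250
disc < 0

0 intersection points


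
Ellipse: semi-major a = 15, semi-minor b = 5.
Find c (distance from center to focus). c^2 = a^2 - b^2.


c^2 = 15^2 - 5^2 = 225 - 25 = 200
c = sqrt(200) = 14.1421

c = 14.1421


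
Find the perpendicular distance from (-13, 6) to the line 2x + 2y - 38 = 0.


|2*(-13) + 2*6 - 38| = |-52| = 52
sqrt(4 + 4) = sqrt(8) = 2.8284
d = 52/sqrt(8) = 18.3848

18.3848


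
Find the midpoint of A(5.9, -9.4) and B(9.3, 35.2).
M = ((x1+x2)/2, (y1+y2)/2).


Mx = (5.9 + 9.3)/2 = 15.2/2 = 7.6000
My = (-9.4 + 35.2)/2 = 25.8/2 = 12.9000

(7.6000, 12.9000)


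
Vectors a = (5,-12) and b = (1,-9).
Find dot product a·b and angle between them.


a·b = 5*1 - 12*(-9) = 5 + 108 = 113
|a| = sqrt(25+144) = 13.0000
|b| = sqrt(1+81) = 9.0554
cos(theta) = 113/(sqrt(169)*sqrt(82)) = 113/sqrt(13858) = 0.959905
theta = arccos(113/sqrt(13858)) = 16.2797 degrees

a·b = 113, theta = 16.2797 deg


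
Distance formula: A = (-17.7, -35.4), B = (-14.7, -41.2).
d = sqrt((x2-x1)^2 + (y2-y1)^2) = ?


dx = -14.7 + 17.7 = 3.0
dy = -41.2 + 35.4 = -5.8
d = sqrt(9.0 + 33.64) = sqrt(42.64) = 6.5299

6.5299


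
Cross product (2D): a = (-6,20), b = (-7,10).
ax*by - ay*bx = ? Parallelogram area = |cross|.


cross = -6*10 - 20*(-7) = -60 + 140 = 80
Parallelogram area = |80| = 80

cross = 80, parallelogram area = 80


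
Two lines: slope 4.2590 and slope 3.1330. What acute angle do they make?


m1-m2 = 1.126
1+m1*m2 = 14.343447
tan(theta) = |1.126/14.343447| = 0.078503
theta = arctan(|1.126/14.343447|) = 4.4887 degrees (acute angle)

4.4887 degrees


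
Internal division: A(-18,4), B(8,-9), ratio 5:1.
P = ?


Px = (5*8 + 1*(-18))/6 = 22/6 = 3.6667
Py = (5*(-9) + 1*4)/6 = -41/6 = -6.8333

P = (3.6667, -6.8333)


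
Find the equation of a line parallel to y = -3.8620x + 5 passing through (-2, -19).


Parallel lines have equal slopes.
m2 = -3.8620
b2 = -19 + 3.8620*(-2) = -26.7240

y = -3.8620x - 26.7240


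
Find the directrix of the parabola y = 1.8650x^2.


a = 1.8650
1/(4a) = 0.1340
directrix: y = -0.1340 = -0.1340

y = -0.1340


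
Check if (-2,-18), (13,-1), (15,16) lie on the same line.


-2*(-1-16) + 13*(16+ 18) + 15*(-18+ 1)
= 34 + 442 - 255 = 221

No, not collinear (determinant = 221)


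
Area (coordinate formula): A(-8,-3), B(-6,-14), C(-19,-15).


-8*(-14+ 15) = -8
-6*(-15+ 3) = 72
-19*(-3+ 14) = -209
sum = -145
Area = |-145|/2 = 72.5000

72.5000 sq units


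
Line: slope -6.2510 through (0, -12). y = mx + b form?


y + 12 = -6.2510(x - 0)
y = -6.2510x - 12 + 6.2510*0
y = -6.2510x - 12.0000

y = -6.2510x - 12.0000


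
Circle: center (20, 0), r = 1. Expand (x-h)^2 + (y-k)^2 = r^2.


(x-20)^2 + (y-0)^2 = 1^2
D = -2h = -40, E = -2k = 0
F = h^2+k^2-r^2 = 400+0-1 = 399

x^2 + y^2 - 40x + 399 = 0


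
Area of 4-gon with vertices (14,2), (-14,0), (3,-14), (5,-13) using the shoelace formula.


sum(xi*y_{i+1}) = 14*0 - 14*(-14) + 3*(-13) + 5*2 = 167
sum(yi*x_{i+1}) = 2*(-14) + 0*3 - 14*5 - 13*14 = -280
Area = |167 + 280|/2 = 447/2 = 223.5000

223.5000 sq units


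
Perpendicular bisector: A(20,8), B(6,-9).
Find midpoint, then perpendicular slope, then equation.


Midpoint = (13, -0.5)
Slope of AB = dy/dx = -17/(-14) = 1.2143
Perp slope = -dx/dy = -14/17 = -0.8235
b = My - (perp slope)*Mx = -0.5 + (-14*13)/(-17) = -0.5 + 10.7059 = 10.2059

y = -0.8235x + 10.2059


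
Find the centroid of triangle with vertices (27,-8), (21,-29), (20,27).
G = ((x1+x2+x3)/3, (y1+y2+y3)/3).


Gx = (27+21+20)/3 = 68/3 = 22.6667
Gy = (-8- 29+27)/3 = -10/3 = -3.3333

G = (22.6667, -3.3333)


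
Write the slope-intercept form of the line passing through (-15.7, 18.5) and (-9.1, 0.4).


m = (-18.1)/(6.6) = -2.7424
b = y1 - m*x1 = 18.5 - (-18.1*(-15.7))/(6.6) = 18.5 - 43.0561 = -24.5561

y = -2.7424x - 24.5561


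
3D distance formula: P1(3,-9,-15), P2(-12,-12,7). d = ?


dx=-15, dy=-3, dz=22
d = sqrt(225+9+484) = sqrt(718) = 26.7955

26.7955


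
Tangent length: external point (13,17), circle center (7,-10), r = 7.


d = sqrt((13-7)^2 + (17+ 10)^2) = sqrt(36+729) = 27.6586
L = sqrt(765.0000 - 49) = sqrt(716.0000) = 26.7582

26.7582


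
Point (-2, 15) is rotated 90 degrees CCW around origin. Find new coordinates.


cos(90) = 0, sin(90) = 1
x' = -2*0 - 15*1 = -15
y' = -2*1 + 15*0 = -2

(-15, -2)


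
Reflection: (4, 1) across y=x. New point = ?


Reflection rule for y=x: (y, x)
(4, 1) -> (1, 4)

(1, 4)


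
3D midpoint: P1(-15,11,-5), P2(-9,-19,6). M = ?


Mx = (-15- 9)/2 = -12.0000
My = (11- 19)/2 = -4.0000
Mz = (-5+6)/2 = 0.5000

M = (-12.0000, -4.0000, 0.5000)


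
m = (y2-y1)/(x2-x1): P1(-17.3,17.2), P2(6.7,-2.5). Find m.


dy = -2.5 - 17.2 = -19.7
dx = 6.7 + 17.3 = 24.0
m = -19.7/24.0 = -0.8208

m = -0.8208


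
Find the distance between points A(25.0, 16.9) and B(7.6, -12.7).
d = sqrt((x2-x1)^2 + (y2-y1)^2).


dx = 7.6 - 25.0 = -17.4
dy = -12.7 - 16.9 = -29.6
d = sqrt(302.76 + 876.16) = sqrt(1178.92) = 34.3354

34.3354


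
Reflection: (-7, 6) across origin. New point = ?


Reflection rule for origin: (-x, -y)
(-7, 6) -> (7, -6)

(7, -6)


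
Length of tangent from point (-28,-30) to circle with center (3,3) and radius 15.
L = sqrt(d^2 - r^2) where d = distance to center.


d = sqrt((-28-3)^2 + (-30-3)^2) = sqrt(961+1089) = 45.2769
L = sqrt(2050.0000 - 225) = sqrt(1825.0000) = 42.7200

42.7200


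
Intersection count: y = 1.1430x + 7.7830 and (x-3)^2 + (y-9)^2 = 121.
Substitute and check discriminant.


Substitute y = 1.1430x + 7.7830: (x-3)^2 + (1.1430x+7.7830-9)^2 = 121
Expand to Ax^2 + Bx + C = 0, where b-k = -1.217
A = 1+m^2 = 2.306449
B = 2(m(b-k) - h) = 2(1.1430*(-1.217) - 3) = -8.782062
C = h^2 + (b-k)^2 - r^2 = 9 + 1.481089 - 121 = -110.518911
disc = B^2-4AC = 77.1246 + 1019.6249 = 1096.7495
disc > 0

2 intersection points


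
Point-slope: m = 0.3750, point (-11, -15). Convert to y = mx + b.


y + 15 = 0.3750(x + 11)
y = 0.3750x - 15 - 0.3750*(-11)
y = 0.3750x - 10.8750

y = 0.3750x - 10.8750


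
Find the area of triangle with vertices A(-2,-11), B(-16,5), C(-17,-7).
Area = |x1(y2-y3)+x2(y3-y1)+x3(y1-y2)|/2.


-2*(5+ 7) = -24
-16*(-7+ 11) = -64
-17*(-11-5) = 272
sum = 184
Area = |184|/2 = 92.0000

92.0000 sq units


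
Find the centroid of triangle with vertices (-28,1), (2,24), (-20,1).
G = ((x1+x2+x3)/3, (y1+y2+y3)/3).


Gx = (-28+2- 20)/3 = -46/3 = -15.3333
Gy = (1+24+1)/3 = 26/3 = 8.6667

G = (-15.3333, 8.6667)


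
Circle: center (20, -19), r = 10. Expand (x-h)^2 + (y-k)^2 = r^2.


(x-20)^2 + (y+ 19)^2 = 10^2
D = -2h = -40, E = -2k = 38
F = h^2+k^2-r^2 = 400+361-100 = 661

x^2 + y^2 - 40x + 38y + 661 = 0


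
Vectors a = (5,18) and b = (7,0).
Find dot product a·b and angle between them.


a·b = 5*7 + 18*0 = 35 + 0 = 35
|a| = sqrt(25+324) = 18.6815
|b| = sqrt(49+0) = 7.0000
cos(theta) = 35/(sqrt(349)*sqrt(49)) = 35/sqrt(17101) = 0.267644
theta = arccos(35/sqrt(17101)) = 74.4759 degrees

a·b = 35, theta = 74.4759 deg


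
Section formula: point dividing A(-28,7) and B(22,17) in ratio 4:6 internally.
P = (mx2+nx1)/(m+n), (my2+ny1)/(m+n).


Px = (4*22 + 6*(-28))/10 = -80/10 = -8.0000
Py = (4*17 + 6*7)/10 = 110/10 = 11.0000

P = (-8.0000, 11.0000)


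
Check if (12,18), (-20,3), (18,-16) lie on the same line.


12*(3+ 16) - 20*(-16-18) + 18*(18-3)
= 228 + 680 + 270 = 1178

No, not collinear (determinant = 1178)


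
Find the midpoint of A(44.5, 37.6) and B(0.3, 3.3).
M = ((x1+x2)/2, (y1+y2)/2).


Mx = (44.5 + 0.3)/2 = 44.8/2 = 22.4000
My = (37.6 + 3.3)/2 = 40.9/2 = 20.4500

(22.4000, 20.4500)


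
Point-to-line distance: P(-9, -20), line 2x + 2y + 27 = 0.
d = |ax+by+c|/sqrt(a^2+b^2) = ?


|2*(-9) + 2*(-20) + 27| = |-31| = 31
sqrt(4 + 4) = sqrt(8) = 2.8284
d = 31/sqrt(8) = 10.9602

10.9602


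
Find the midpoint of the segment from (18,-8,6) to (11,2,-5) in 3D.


Mx = (18+11)/2 = 14.5000
My = (-8+2)/2 = -3.0000
Mz = (6- 5)/2 = 0.5000

M = (14.5000, -3.0000, 0.5000)


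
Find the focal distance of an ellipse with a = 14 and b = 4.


c^2 = 14^2 - 4^2 = 196 - 16 = 180
c = sqrt(180) = 13.4164

c = 13.4164


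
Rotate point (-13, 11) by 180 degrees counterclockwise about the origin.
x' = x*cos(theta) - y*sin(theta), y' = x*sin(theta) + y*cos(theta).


cos(180) = -1, sin(180) = 0
x' = -13*(-1) - 11*0 = 13
y' = -13*0 + 11*(-1) = -11

(13, -11)


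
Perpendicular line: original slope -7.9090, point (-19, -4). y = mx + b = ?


Perpendicular slope = -1/m1 = -1/(-7.9090) = 0.1264
b2 = y0 - m2*x0 = -4 - 19/(-7.9090) = -4 + 2.4023 = -1.5977

y = 0.1264x - 1.5977


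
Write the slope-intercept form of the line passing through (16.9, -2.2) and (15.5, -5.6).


m = (-3.4)/(-1.4) = 2.4286
b = y1 - m*x1 = -2.2 - (-3.4*16.9)/(-1.4) = -2.2 - 41.0429 = -43.2429

y = 2.4286x - 43.2429


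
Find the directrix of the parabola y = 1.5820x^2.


a = 1.5820
1/(4a) = 0.1580
directrix: y = -0.1580 = -0.1580

y = -0.1580


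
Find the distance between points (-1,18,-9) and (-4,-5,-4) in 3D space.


dx=-3, dy=-23, dz=5
d = sqrt(9+529+25) = sqrt(563) = 23.7276

23.7276


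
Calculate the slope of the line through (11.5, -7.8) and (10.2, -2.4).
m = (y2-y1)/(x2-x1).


dy = -2.4 + 7.8 = 5.4
dx = 10.2 - 11.5 = -1.3
m = 5.4/(-1.3) = -4.1538

m = -4.1538


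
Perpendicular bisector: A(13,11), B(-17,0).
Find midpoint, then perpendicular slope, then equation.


Midpoint = (-2, 5.5)
Slope of AB = dy/dx = -11/(-30) = 0.3667
Perp slope = -dx/dy = -30/11 = -2.7273
b = My - (perp slope)*Mx = 5.5 + (-30*(-2))/(-11) = 5.5 - 5.4545 = 0.0455

y = -2.7273x + 0.0455


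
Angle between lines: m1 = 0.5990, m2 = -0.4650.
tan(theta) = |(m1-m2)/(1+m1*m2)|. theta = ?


m1-m2 = 1.064
1+m1*m2 = 0.721465
tan(theta) = |1.064/0.721465| = 1.474777
theta = arctan(|1.064/0.721465|) = 55.8600 degrees (acute angle)

55.8600 degrees


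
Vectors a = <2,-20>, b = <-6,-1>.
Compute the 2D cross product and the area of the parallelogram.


cross = 2*(-1) + 20*(-6) = -2 - 120 = -122
Parallelogram area = |-122| = 122

cross = -122, parallelogram area = 122


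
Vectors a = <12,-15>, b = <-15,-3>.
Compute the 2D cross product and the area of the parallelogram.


cross = 12*(-3) + 15*(-15) = -36 - 225 = -261
Parallelogram area = |-261| = 261

cross = -261, parallelogram area = 261


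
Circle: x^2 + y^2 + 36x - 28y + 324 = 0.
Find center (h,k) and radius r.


h = -D/2 = -36/2 = -18
k = -E/2 = 28/2 = 14
r^2 = h^2 + k^2 - F = 324 + 196 - 324 = 196
r = 14

Center (-18, 14), radius = 14


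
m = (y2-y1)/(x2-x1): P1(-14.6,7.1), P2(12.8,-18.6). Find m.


dy = -18.6 - 7.1 = -25.7
dx = 12.8 + 14.6 = 27.4
m = -25.7/27.4 = -0.9380

m = -0.9380


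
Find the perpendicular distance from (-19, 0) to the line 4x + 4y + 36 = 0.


|4*(-19) + 4*0 + 36| = |-40| = 40
sqrt(16 + 16) = sqrt(32) = 5.6569
d = 40/sqrt(32) = 7.0711

7.0711


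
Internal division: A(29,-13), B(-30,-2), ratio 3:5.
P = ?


Px = (3*(-30) + 5*29)/8 = 55/8 = 6.8750
Py = (3*(-2) + 5*(-13))/8 = -71/8 = -8.8750

P = (6.8750, -8.8750)


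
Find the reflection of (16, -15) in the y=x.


Reflection rule for y=x: (y, x)
(16, -15) -> (-15, 16)

(-15, 16)


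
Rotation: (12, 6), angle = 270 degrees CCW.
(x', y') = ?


cos(270) = 0, sin(270) = -1
x' = 12*0 - 6*(-1) = 6
y' = 12*(-1) + 6*0 = -12

(6, -12)


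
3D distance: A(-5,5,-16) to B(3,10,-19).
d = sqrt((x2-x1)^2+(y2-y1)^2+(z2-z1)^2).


dx=8, dy=5, dz=-3
d = sqrt(64+25+9) = sqrt(98) = 9.8995

9.8995


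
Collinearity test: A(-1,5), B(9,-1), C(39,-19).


-1*(-1+ 19) + 9*(-19-5) + 39*(5+ 1)
= -18 - 216 + 234 = 0

Yes, collinear (determinant = 0)


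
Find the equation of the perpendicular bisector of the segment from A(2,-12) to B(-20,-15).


Midpoint = (-9, -13.5)
Slope of AB = dy/dx = -3/(-22) = 0.1364
Perp slope = -dx/dy = -22/3 = -7.3333
b = My - (perp slope)*Mx = -13.5 + (-22*(-9))/(-3) = -13.5 - 66.0000 = -79.5000

y = -7.3333x - 79.5000


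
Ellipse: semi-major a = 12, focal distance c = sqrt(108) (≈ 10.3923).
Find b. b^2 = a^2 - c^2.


b^2 = 12^2 - (sqrt(108))^2 = 144 - 108 = 36
b = sqrt(36) = 6

b = 6


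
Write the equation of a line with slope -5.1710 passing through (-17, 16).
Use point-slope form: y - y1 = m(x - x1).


y - 16 = -5.1710(x + 17)
y = -5.1710x + 16 + 5.1710*(-17)
y = -5.1710x - 71.9070

y = -5.1710x - 71.9070


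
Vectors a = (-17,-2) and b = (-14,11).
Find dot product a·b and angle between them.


a·b = -17*(-14) - 2*11 = 238 - 22 = 216
|a| = sqrt(289+4) = 17.1172
|b| = sqrt(196+121) = 17.8045
cos(theta) = 216/(sqrt(293)*sqrt(317)) = 216/sqrt(92881) = 0.708745
theta = arccos(216/sqrt(92881)) = 44.8671 degrees

a·b = 216, theta = 44.8671 deg


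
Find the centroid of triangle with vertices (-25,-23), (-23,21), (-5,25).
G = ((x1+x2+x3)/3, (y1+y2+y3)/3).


Gx = (-25- 23- 5)/3 = -53/3 = -17.6667
Gy = (-23+21+25)/3 = 23/3 = 7.6667

G = (-17.6667, 7.6667)


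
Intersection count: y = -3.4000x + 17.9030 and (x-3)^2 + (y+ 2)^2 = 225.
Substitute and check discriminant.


Substitute y = -3.4000x + 17.9030: (x-3)^2 + (-3.4000x+17.9030+ 2)^2 = 225
Expand to Ax^2 + Bx + C = 0, where b-k = 19.903
A = 1+m^2 = 12.56
B = 2(m(b-k) - h) = 2(-3.4000*19.903 - 3) = -141.3404
C = h^2 + (b-k)^2 - r^2 = 9 + 396.129409 - 225 = 180.129409
disc = B^2-4AC = 19977.1087 - 9049.7015 = 10927.4072
disc > 0

2 intersection points


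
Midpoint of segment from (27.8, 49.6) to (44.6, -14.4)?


Mx = (27.8 + 44.6)/2 = 72.4/2 = 36.2000
My = (49.6 - 14.4)/2 = 35.2/2 = 17.6000

(36.2000, 17.6000)


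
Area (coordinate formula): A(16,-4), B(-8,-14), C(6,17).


16*(-14-17) = -496
-8*(17+ 4) = -168
6*(-4+ 14) = 60
sum = -604
Area = |-604|/2 = 302.0000

302.0000 sq units


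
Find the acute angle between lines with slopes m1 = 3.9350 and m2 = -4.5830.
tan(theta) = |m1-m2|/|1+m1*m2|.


m1-m2 = 8.518
1+m1*m2 = -17.034105
tan(theta) = |8.518/(-17.034105)| = 0.500056
theta = arctan(|8.518/(-17.034105)|) = 26.5676 degrees (acute angle)

26.5676 degrees


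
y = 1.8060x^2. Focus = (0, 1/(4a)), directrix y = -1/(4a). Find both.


a = 1.8060
1/(4a) = 0.1384
Focus = (0, 0.1384)
Directrix: y = -0.1384

Focus = (0, 0.1384), Directrix: y = -0.1384


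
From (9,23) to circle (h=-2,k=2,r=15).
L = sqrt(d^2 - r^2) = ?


d = sqrt((9+ 2)^2 + (23-2)^2) = sqrt(121+441) = 23.7065
L = sqrt(562.0000 - 225) = sqrt(337.0000) = 18.3576

18.3576


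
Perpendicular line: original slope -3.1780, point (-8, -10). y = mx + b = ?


Perpendicular slope = -1/m1 = -1/(-3.1780) = 0.3147
b2 = y0 - m2*x0 = -10 - 8/(-3.1780) = -10 + 2.5173 = -7.4827

y = 0.3147x - 7.4827


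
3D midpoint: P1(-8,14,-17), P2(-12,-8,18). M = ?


Mx = (-8- 12)/2 = -10.0000
My = (14- 8)/2 = 3.0000
Mz = (-17+18)/2 = 0.5000

M = (-10.0000, 3.0000, 0.5000)


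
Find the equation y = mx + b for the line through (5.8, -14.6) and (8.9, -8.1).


m = (6.5)/(3.1) = 2.0968
b = y1 - m*x1 = -14.6 - (6.5*5.8)/(3.1) = -14.6 - 12.1613 = -26.7613

y = 2.0968x - 26.7613


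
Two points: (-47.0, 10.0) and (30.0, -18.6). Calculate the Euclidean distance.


dx = 30.0 + 47.0 = 77.0
dy = -18.6 - 10.0 = -28.6
d = sqrt(5929.0 + 817.96) = sqrt(6746.96) = 82.1399

82.1399


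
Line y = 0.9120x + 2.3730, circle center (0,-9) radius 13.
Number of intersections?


Substitute y = 0.9120x + 2.3730: (x-0)^2 + (0.9120x+2.3730+ 9)^2 = 169
Expand to Ax^2 + Bx + C = 0, where b-k = 11.373
A = 1+m^2 = 1.831744
B = 2(m(b-k) - h) = 2(0.9120*11.373 - 0) = 20.744352
C = h^2 + (b-k)^2 - r^2 = 0 + 129.345129 - 169 = -39.654871
disc = B^2-4AC = 430.3281 + 290.5503 = 720.8784
disc > 0

2 intersection points


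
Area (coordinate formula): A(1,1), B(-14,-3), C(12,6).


1*(-3-6) = -9
-14*(6-1) = -70
12*(1+ 3) = 48
sum = -31
Area = |-31|/2 = 15.5000

15.5000 sq units


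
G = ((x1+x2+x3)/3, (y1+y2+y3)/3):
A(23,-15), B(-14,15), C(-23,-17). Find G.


Gx = (23- 14- 23)/3 = -14/3 = -4.6667
Gy = (-15+15- 17)/3 = -17/3 = -5.6667

G = (-4.6667, -5.6667)


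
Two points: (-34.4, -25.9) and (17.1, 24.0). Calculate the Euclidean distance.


dx = 17.1 + 34.4 = 51.5
dy = 24.0 + 25.9 = 49.9
d = sqrt(2652.25 + 2490.01) = sqrt(5142.26) = 71.7096

71.7096


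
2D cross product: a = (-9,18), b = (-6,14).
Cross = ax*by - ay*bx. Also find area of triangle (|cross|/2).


cross = -9*14 - 18*(-6) = -126 + 108 = -18
Triangle area = |-18|/2 = 18/2 = 9.0000

cross = -18, triangle area = 9.0000


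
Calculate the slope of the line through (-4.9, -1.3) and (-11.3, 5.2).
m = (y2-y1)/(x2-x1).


dy = 5.2 + 1.3 = 6.5
dx = -11.3 + 4.9 = -6.4
m = 6.5/(-6.4) = -1.0156

m = -1.0156


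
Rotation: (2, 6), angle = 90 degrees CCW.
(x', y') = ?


cos(90) = 0, sin(90) = 1
x' = 2*0 - 6*1 = -6
y' = 2*1 + 6*0 = 2

(-6, 2)


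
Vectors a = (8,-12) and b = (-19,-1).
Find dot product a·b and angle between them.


a·b = 8*(-19) - 12*(-1) = -152 + 12 = -140
|a| = sqrt(64+144) = 14.4222
|b| = sqrt(361+1) = 19.0263
cos(theta) = -140/(sqrt(208)*sqrt(362)) = -140/sqrt(75296) = -0.510202
theta = arccos(-140/sqrt(75296)) = 120.6773 degrees

a·b = -140, theta = 120.6773 deg


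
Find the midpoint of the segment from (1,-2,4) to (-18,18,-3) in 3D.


Mx = (1- 18)/2 = -8.5000
My = (-2+18)/2 = 8.0000
Mz = (4- 3)/2 = 0.5000

M = (-8.5000, 8.0000, 0.5000)


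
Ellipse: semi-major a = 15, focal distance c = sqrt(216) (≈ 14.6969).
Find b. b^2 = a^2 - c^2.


b^2 = 15^2 - (sqrt(216))^2 = 225 - 216 = 9
b = sqrt(9) = 3

b = 3


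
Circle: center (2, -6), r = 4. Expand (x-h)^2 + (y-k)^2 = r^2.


(x-2)^2 + (y+ 6)^2 = 4^2
D = -2h = -4, E = -2k = 12
F = h^2+k^2-r^2 = 4+36-16 = 24

x^2 + y^2 - 4x + 12y + 24 = 0


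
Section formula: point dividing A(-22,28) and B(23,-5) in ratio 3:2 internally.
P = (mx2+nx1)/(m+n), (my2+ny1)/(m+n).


Px = (3*23 + 2*(-22))/5 = 25/5 = 5.0000
Py = (3*(-5) + 2*28)/5 = 41/5 = 8.2000

P = (5.0000, 8.2000)


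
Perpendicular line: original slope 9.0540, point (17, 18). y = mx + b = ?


Perpendicular slope = -1/m1 = -1/9.0540 = -0.1104
b2 = y0 - m2*x0 = 18 + 17/9.0540 = 18 + 1.8776 = 19.8776

y = -0.1104x + 19.8776
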